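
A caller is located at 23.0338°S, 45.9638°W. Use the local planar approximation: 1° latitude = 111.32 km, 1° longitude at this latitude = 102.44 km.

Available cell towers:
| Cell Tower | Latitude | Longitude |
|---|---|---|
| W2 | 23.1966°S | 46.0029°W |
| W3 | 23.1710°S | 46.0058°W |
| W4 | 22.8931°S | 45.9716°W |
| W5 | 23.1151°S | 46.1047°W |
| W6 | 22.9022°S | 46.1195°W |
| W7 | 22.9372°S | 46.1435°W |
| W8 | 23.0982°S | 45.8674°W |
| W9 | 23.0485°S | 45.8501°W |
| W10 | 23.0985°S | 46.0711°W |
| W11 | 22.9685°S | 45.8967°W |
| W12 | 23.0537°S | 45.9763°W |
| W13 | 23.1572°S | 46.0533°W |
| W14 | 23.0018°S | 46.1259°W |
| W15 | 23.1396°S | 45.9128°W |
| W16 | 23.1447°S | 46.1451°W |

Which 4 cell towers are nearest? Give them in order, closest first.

Distances from 23.0338°S, 45.9638°W:
W2: 18.5602 km
W3: 15.8675 km
W4: 15.6831 km
W5: 17.0365 km
W6: 21.6567 km
W7: 21.3192 km
W8: 12.2031 km
W9: 11.7618 km
W10: 13.1413 km
W11: 10.0045 km
W12: 2.5587 km
W13: 16.5155 km
W14: 16.9833 km
W15: 12.8844 km
W16: 22.3012 km
Sorted: W12 (2.5587 km) < W11 (10.0045 km) < W9 (11.7618 km) < W8 (12.2031 km) < W15 (12.8844 km) < W10 (13.1413 km) < …

W12, W11, W9, W8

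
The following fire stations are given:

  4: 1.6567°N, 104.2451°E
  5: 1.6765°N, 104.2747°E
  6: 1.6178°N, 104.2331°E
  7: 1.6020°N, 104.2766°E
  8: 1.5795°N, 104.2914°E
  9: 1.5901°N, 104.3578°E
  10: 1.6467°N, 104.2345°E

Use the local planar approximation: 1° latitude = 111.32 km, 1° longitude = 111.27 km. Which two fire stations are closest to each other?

4 and 10

Pairwise distances:
4–10: 1.6218 km
7–8: 2.9976 km
6–10: 3.2209 km
4–5: 3.9631 km
4–6: 4.5315 km
6–7: 5.1499 km
5–10: 5.5689 km
7–10: 6.8341 km
4–7: 7.0259 km
8–9: 7.4820 km
6–8: 7.7627 km
5–6: 8.0078 km
5–7: 8.2960 km
7–9: 9.1317 km
8–10: 9.8003 km
4–8: 10.0198 km
5–8: 10.9568 km
5–9: 13.3419 km
6–9: 14.2139 km
4–9: 14.5678 km
9–10: 15.0972 km
Closest pair: 4–10 at 1.6218 km.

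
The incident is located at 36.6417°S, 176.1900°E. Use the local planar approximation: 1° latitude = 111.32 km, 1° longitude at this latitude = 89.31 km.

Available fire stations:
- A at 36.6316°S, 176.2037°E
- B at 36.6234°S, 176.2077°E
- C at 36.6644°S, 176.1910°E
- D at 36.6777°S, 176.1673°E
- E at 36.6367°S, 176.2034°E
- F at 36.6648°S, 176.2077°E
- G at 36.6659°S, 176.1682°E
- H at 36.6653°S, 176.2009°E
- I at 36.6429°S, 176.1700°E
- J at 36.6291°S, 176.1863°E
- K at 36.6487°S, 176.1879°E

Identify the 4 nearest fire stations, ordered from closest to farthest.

Distances from 36.6417°S, 176.1900°E:
A: 1.6617 km
B: 2.5785 km
C: 2.5285 km
D: 4.4911 km
E: 1.3199 km
F: 3.0185 km
G: 3.3239 km
H: 2.8017 km
I: 1.7912 km
J: 1.4410 km
K: 0.8015 km
Sorted: K (0.8015 km) < E (1.3199 km) < J (1.4410 km) < A (1.6617 km) < I (1.7912 km) < C (2.5285 km) < …

K, E, J, A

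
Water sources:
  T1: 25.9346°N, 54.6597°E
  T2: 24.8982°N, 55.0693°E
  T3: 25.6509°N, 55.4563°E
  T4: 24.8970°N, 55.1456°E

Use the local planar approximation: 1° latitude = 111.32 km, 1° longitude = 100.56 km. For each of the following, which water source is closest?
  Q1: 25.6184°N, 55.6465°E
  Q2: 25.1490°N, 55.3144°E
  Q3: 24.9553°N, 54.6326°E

Q1→T3; Q2→T4; Q3→T2

Q1 at 25.6184°N, 55.6465°E:
  T1: √((0.3162·111.32)² + (-0.9868·100.56)²) = √(1238.996634 + 9847.110490) = 105.2906 km
  T2: √((-0.7202·111.32)² + (-0.5772·100.56)²) = √(6427.656053 + 3369.016781) = 98.9781 km
  T3: √((0.0325·111.32)² + (-0.1902·100.56)²) = √(13.089200 + 365.823461) = 19.4657 km
  T4: √((-0.7214·111.32)² + (-0.5009·100.56)²) = √(6449.093468 + 2537.187673) = 94.7960 km
  → nearest: T3 (19.4657 km)
Q2 at 25.1490°N, 55.3144°E:
  T1: √((0.7856·111.32)² + (-0.6547·100.56)²) = √(7648.025810 + 4334.462113) = 109.4646 km
  T2: √((-0.2508·111.32)² + (-0.2451·100.56)²) = √(779.473688 + 607.487228) = 37.2419 km
  T3: √((0.5019·111.32)² + (0.1419·100.56)²) = √(3121.625406 + 203.617603) = 57.6649 km
  T4: √((-0.2520·111.32)² + (-0.1688·100.56)²) = √(786.950611 + 288.134601) = 32.7885 km
  → nearest: T4 (32.7885 km)
Q3 at 24.9553°N, 54.6326°E:
  T1: √((0.9793·111.32)² + (0.0271·100.56)²) = √(11884.417614 + 7.426584) = 109.0497 km
  T2: √((-0.0571·111.32)² + (0.4367·100.56)²) = √(40.403465 + 1928.487877) = 44.3722 km
  T3: √((0.6956·111.32)² + (0.8237·100.56)²) = √(5996.054091 + 6861.019621) = 113.3890 km
  T4: √((-0.0583·111.32)² + (0.5130·100.56)²) = √(42.119529 + 2661.247458) = 51.9939 km
  → nearest: T2 (44.3722 km)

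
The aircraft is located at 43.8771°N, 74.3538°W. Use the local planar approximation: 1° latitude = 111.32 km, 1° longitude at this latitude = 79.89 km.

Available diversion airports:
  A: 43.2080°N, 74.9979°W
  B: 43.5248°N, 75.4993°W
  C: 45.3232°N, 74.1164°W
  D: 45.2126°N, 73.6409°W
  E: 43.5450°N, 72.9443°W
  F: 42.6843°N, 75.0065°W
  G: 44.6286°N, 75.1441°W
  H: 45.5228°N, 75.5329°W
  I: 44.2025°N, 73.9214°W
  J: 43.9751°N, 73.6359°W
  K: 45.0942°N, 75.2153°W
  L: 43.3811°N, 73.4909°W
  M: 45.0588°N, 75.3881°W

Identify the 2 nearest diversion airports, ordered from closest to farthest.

Distances from 43.8771°N, 74.3538°W:
A: √((-0.6691·111.32)² + (-0.6441·79.89)²) = √(5547.897837 + 2647.838183) = 90.5303 km
B: √((-0.3523·111.32)² + (-1.1455·79.89)²) = √(1538.054348 + 8374.811281) = 99.5634 km
C: √((1.4461·111.32)² + (0.2374·79.89)²) = √(25914.512750 + 359.704832) = 162.0932 km
D: √((1.3355·111.32)² + (0.7129·79.89)²) = √(22102.132597 + 3243.710389) = 159.2038 km
E: √((-0.3321·111.32)² + (1.4095·79.89)²) = √(1366.734466 + 12679.875891) = 118.5184 km
F: √((-1.1928·111.32)² + (-0.6527·79.89)²) = √(17631.191244 + 2719.017907) = 142.6542 km
G: √((0.7515·111.32)² + (-0.7903·79.89)²) = √(6998.490303 + 3986.289229) = 104.8083 km
H: √((1.6457·111.32)² + (-1.1791·79.89)²) = √(33561.992314 + 8873.319534) = 205.9983 km
I: √((0.3254·111.32)² + (0.4324·79.89)²) = √(1312.143981 + 1193.318059) = 50.0546 km
J: √((0.0980·111.32)² + (0.7179·79.89)²) = √(119.014136 + 3289.370165) = 58.3814 km
K: √((1.2171·111.32)² + (-0.8615·79.89)²) = √(18356.882166 + 4736.912973) = 151.9664 km
L: √((-0.4960·111.32)² + (0.8629·79.89)²) = √(3048.665305 + 4752.321137) = 88.3232 km
M: √((1.1817·111.32)² + (-1.0343·79.89)²) = √(17304.572166 + 6827.754414) = 155.3458 km
Sorted: I (50.0546 km) < J (58.3814 km) < L (88.3232 km) < A (90.5303 km) < …

I, J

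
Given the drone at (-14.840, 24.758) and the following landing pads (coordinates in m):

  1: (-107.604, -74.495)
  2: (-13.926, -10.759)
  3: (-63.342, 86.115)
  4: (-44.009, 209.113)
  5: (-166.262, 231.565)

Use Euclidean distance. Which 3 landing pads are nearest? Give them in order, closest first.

Distances from (-14.840, 24.758):
1: 135.854 m
2: 35.529 m
3: 78.212 m
4: 186.648 m
5: 256.316 m
Sorted: 2 (35.529 m) < 3 (78.212 m) < 1 (135.854 m) < 4 (186.648 m) < 5 (256.316 m)

2, 3, 1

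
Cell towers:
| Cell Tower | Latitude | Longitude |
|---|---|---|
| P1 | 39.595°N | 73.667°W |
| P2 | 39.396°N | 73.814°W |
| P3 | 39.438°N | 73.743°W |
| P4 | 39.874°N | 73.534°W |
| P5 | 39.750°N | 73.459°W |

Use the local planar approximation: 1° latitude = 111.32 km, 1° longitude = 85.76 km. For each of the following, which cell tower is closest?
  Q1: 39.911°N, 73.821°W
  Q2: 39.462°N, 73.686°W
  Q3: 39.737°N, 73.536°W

Q1 at 39.911°N, 73.821°W:
  P1: 37.575 km
  P2: 57.333 km
  P3: 53.078 km
  P4: 24.955 km
  P5: 35.847 km
  → nearest: P4 (24.955 km)
Q2 at 39.462°N, 73.686°W:
  P1: 14.895 km
  P2: 13.209 km
  P3: 5.571 km
  P4: 47.680 km
  P5: 37.508 km
  → nearest: P3 (5.571 km)
Q3 at 39.737°N, 73.536°W:
  P1: 19.393 km
  P2: 44.826 km
  P3: 37.723 km
  P4: 15.252 km
  P5: 6.760 km
  → nearest: P5 (6.760 km)

Q1→P4; Q2→P3; Q3→P5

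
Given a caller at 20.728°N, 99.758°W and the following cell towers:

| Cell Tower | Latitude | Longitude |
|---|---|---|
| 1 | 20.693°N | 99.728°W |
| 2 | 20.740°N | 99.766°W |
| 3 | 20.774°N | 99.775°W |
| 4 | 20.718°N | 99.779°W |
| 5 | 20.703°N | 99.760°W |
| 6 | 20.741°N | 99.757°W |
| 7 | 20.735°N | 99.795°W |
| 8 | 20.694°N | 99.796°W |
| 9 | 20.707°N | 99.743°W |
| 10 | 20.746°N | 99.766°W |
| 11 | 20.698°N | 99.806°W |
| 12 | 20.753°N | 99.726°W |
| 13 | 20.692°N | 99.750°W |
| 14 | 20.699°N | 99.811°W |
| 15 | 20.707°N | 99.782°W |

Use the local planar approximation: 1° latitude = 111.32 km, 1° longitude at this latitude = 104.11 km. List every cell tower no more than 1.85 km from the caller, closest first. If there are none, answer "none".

Distances from 20.728°N, 99.758°W:
1: 4.994 km
2: 1.574 km
3: 5.418 km
4: 2.453 km
5: 2.791 km
6: 1.451 km
7: 3.930 km
8: 5.475 km
9: 2.811 km
10: 2.170 km
11: 6.010 km
12: 4.341 km
13: 4.093 km
14: 6.393 km
15: 3.422 km
Threshold 1.85 km: 6 (1.451 km), 2 (1.574 km) are within range.

6, 2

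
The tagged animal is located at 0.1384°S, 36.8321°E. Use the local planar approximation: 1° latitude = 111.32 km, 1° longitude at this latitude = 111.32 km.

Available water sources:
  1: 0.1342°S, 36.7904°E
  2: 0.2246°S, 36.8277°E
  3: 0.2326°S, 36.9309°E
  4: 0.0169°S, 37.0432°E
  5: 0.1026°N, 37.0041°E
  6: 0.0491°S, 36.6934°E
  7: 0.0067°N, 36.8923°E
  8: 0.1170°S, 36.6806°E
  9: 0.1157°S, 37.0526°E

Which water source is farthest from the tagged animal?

Distances from 0.1384°S, 36.8321°E:
1: √((0.0042·111.32)² + (-0.0417·111.32)²) = √(0.218597 + 21.548572) = 4.6655 km
2: √((-0.0862·111.32)² + (-0.0044·111.32)²) = √(92.079071 + 0.239912) = 9.6083 km
3: √((-0.0942·111.32)² + (0.0988·111.32)²) = √(109.963410 + 120.965155) = 15.1963 km
4: √((0.1215·111.32)² + (0.2111·111.32)²) = √(182.935904 + 552.233644) = 27.1140 km
5: √((0.2410·111.32)² + (0.1720·111.32)²) = √(719.748023 + 366.609141) = 32.9599 km
6: √((0.0893·111.32)² + (-0.1387·111.32)²) = √(98.821016 + 238.396194) = 18.3635 km
7: √((0.1451·111.32)² + (0.0602·111.32)²) = √(260.904290 + 44.909620) = 17.4875 km
8: √((0.0214·111.32)² + (-0.1515·111.32)²) = √(5.675106 + 284.427550) = 17.0324 km
9: √((0.0227·111.32)² + (0.2205·111.32)²) = √(6.385547 + 602.509062) = 24.6758 km
Maximum: 5 at 32.9599 km.

5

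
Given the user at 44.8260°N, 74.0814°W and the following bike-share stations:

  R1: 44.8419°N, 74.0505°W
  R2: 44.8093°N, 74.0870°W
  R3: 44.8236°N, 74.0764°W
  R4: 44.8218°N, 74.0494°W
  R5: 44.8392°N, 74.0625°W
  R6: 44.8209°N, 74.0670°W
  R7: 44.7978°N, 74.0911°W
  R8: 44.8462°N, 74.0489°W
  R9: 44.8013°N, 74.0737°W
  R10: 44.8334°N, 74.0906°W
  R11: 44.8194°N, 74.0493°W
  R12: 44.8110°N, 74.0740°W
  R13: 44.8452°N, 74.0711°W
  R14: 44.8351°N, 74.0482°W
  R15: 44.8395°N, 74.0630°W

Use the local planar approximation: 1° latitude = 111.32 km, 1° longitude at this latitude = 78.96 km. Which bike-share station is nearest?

Distances from 44.8260°N, 74.0814°W:
R1: 3.0143 km
R2: 1.9109 km
R3: 0.4767 km
R4: 2.5696 km
R5: 2.0943 km
R6: 1.2709 km
R7: 3.2313 km
R8: 3.4120 km
R9: 2.8160 km
R10: 1.0983 km
R11: 2.6390 km
R12: 1.7691 km
R13: 2.2868 km
R14: 2.8104 km
R15: 2.0903 km
Minimum: R3 at 0.4767 km.

R3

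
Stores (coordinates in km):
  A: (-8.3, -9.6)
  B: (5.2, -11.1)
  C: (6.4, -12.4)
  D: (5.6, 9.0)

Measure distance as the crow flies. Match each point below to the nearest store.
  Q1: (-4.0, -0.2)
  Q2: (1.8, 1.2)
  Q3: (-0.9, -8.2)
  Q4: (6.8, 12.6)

Q1→A; Q2→D; Q3→B; Q4→D

Q1 at (-4.0, -0.2):
  A: √((-4.3)² + (-9.4)²) = √(18.490 + 88.360) = 10.3 km
  B: √((9.2)² + (-10.9)²) = √(84.640 + 118.810) = 14.3 km
  C: √((10.4)² + (-12.2)²) = √(108.160 + 148.840) = 16.0 km
  D: √((9.6)² + (9.2)²) = √(92.160 + 84.640) = 13.3 km
  → nearest: A (10.3 km)
Q2 at (1.8, 1.2):
  A: √((-10.1)² + (-10.8)²) = √(102.010 + 116.640) = 14.8 km
  B: √((3.4)² + (-12.3)²) = √(11.560 + 151.290) = 12.8 km
  C: √((4.6)² + (-13.6)²) = √(21.160 + 184.960) = 14.4 km
  D: √((3.8)² + (7.8)²) = √(14.440 + 60.840) = 8.7 km
  → nearest: D (8.7 km)
Q3 at (-0.9, -8.2):
  A: √((-7.4)² + (-1.4)²) = √(54.760 + 1.960) = 7.5 km
  B: √((6.1)² + (-2.9)²) = √(37.210 + 8.410) = 6.8 km
  C: √((7.3)² + (-4.2)²) = √(53.290 + 17.640) = 8.4 km
  D: √((6.5)² + (17.2)²) = √(42.250 + 295.840) = 18.4 km
  → nearest: B (6.8 km)
Q4 at (6.8, 12.6):
  A: √((-15.1)² + (-22.2)²) = √(228.010 + 492.840) = 26.8 km
  B: √((-1.6)² + (-23.7)²) = √(2.560 + 561.690) = 23.8 km
  C: √((-0.4)² + (-25.0)²) = √(0.160 + 625.000) = 25.0 km
  D: √((-1.2)² + (-3.6)²) = √(1.440 + 12.960) = 3.8 km
  → nearest: D (3.8 km)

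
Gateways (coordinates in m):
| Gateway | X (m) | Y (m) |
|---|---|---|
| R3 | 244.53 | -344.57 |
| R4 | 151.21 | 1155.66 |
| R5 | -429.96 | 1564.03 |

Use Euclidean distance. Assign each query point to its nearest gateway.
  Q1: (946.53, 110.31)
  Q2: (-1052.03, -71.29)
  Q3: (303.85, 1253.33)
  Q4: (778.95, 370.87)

Q1→R3; Q2→R3; Q3→R4; Q4→R3

Q1 at (946.53, 110.31):
  R3: 836.49 m
  R4: 1313.50 m
  R5: 2002.01 m
  → nearest: R3 (836.49 m)
Q2 at (-1052.03, -71.29):
  R3: 1325.05 m
  R4: 1718.49 m
  R5: 1749.64 m
  → nearest: R3 (1325.05 m)
Q3 at (303.85, 1253.33):
  R3: 1599.00 m
  R4: 181.21 m
  R5: 796.88 m
  → nearest: R4 (181.21 m)
Q4 at (778.95, 370.87):
  R3: 893.01 m
  R4: 1004.96 m
  R5: 1698.56 m
  → nearest: R3 (893.01 m)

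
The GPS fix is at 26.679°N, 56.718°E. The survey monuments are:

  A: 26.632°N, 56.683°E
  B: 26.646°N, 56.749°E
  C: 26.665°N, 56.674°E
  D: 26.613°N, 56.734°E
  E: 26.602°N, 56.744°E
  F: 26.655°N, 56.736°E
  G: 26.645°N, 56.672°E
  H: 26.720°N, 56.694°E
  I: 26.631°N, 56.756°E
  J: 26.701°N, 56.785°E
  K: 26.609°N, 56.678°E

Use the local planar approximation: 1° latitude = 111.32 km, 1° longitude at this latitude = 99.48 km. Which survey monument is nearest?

Distances from 26.679°N, 56.718°E:
A: √((-0.047·111.32)² + (-0.035·99.48)²) = √(27.37424 + 12.12293) = 6.285 km
B: √((-0.033·111.32)² + (0.031·99.48)²) = √(13.49504 + 9.51032) = 4.796 km
C: √((-0.014·111.32)² + (-0.044·99.48)²) = √(2.42886 + 19.15918) = 4.646 km
D: √((-0.066·111.32)² + (0.016·99.48)²) = √(53.98017 + 2.53345) = 7.518 km
E: √((-0.077·111.32)² + (0.026·99.48)²) = √(73.47301 + 6.68988) = 8.953 km
F: √((-0.024·111.32)² + (0.018·99.48)²) = √(7.13787 + 3.20639) = 3.216 km
G: √((-0.034·111.32)² + (-0.046·99.48)²) = √(14.32532 + 20.94051) = 5.939 km
H: √((0.041·111.32)² + (-0.024·99.48)²) = √(20.83119 + 5.70025) = 5.151 km
I: √((-0.048·111.32)² + (0.038·99.48)²) = √(28.55150 + 14.29021) = 6.545 km
J: √((0.022·111.32)² + (0.067·99.48)²) = √(5.99780 + 44.42436) = 7.101 km
K: √((-0.070·111.32)² + (-0.040·99.48)²) = √(60.72150 + 15.83403) = 8.750 km
Minimum: F at 3.216 km.

F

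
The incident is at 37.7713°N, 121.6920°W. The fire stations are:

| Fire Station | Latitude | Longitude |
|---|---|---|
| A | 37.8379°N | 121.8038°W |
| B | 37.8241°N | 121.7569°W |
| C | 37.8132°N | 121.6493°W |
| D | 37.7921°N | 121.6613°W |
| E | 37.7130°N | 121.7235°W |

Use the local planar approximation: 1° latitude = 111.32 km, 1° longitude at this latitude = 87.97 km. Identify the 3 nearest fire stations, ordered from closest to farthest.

Distances from 37.7713°N, 121.6920°W:
A: √((0.0666·111.32)² + (-0.1118·87.97)²) = √(54.966091 + 96.728130) = 12.3164 km
B: √((0.0528·111.32)² + (-0.0649·87.97)²) = √(34.547310 + 32.595570) = 8.1941 km
C: √((0.0419·111.32)² + (0.0427·87.97)²) = √(21.755769 + 14.109932) = 5.9888 km
D: √((0.0208·111.32)² + (0.0307·87.97)²) = √(5.361336 + 7.293667) = 3.5574 km
E: √((-0.0583·111.32)² + (-0.0315·87.97)²) = √(42.119529 + 7.678746) = 7.0568 km
Sorted: D (3.5574 km) < C (5.9888 km) < E (7.0568 km) < B (8.1941 km) < A (12.3164 km)

D, C, E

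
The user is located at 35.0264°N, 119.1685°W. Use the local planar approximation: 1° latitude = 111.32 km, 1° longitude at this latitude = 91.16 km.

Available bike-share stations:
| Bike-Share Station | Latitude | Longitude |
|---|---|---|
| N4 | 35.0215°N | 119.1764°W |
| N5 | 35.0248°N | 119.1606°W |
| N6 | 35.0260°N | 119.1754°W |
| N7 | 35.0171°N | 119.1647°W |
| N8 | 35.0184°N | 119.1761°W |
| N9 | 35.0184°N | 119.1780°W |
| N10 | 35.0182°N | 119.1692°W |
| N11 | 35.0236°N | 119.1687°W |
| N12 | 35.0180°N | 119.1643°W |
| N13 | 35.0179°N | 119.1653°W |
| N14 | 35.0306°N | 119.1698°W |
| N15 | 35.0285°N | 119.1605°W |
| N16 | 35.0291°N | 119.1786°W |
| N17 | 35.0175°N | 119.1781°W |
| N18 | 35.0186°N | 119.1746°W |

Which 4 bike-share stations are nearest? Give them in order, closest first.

Distances from 35.0264°N, 119.1685°W:
N4: √((-0.0049·111.32)² + (-0.0079·91.16)²) = √(0.297535 + 0.518636) = 0.9034 km
N5: √((-0.0016·111.32)² + (0.0079·91.16)²) = √(0.031724 + 0.518636) = 0.7419 km
N6: √((-0.0004·111.32)² + (-0.0069·91.16)²) = √(0.001983 + 0.395646) = 0.6306 km
N7: √((-0.0093·111.32)² + (0.0038·91.16)²) = √(1.071796 + 0.119999) = 1.0917 km
N8: √((-0.0080·111.32)² + (-0.0076·91.16)²) = √(0.793097 + 0.479994) = 1.1283 km
N9: √((-0.0080·111.32)² + (-0.0095·91.16)²) = √(0.793097 + 0.749991) = 1.2422 km
N10: √((-0.0082·111.32)² + (-0.0007·91.16)²) = √(0.833248 + 0.004072) = 0.9151 km
N11: √((-0.0028·111.32)² + (-0.0002·91.16)²) = √(0.097154 + 0.000332) = 0.3122 km
N12: √((-0.0084·111.32)² + (0.0042·91.16)²) = √(0.874390 + 0.146591) = 1.0104 km
N13: √((-0.0085·111.32)² + (0.0032·91.16)²) = √(0.895332 + 0.085096) = 0.9902 km
N14: √((0.0042·111.32)² + (-0.0013·91.16)²) = √(0.218597 + 0.014044) = 0.4823 km
N15: √((0.0021·111.32)² + (0.0080·91.16)²) = √(0.054649 + 0.531849) = 0.7658 km
N16: √((0.0027·111.32)² + (-0.0101·91.16)²) = √(0.090339 + 0.847718) = 0.9685 km
N17: √((-0.0089·111.32)² + (-0.0096·91.16)²) = √(0.981582 + 0.765863) = 1.3219 km
N18: √((-0.0078·111.32)² + (-0.0061·91.16)²) = √(0.753938 + 0.309221) = 1.0311 km
Sorted: N11 (0.3122 km) < N14 (0.4823 km) < N6 (0.6306 km) < N5 (0.7419 km) < N15 (0.7658 km) < N4 (0.9034 km) < …

N11, N14, N6, N5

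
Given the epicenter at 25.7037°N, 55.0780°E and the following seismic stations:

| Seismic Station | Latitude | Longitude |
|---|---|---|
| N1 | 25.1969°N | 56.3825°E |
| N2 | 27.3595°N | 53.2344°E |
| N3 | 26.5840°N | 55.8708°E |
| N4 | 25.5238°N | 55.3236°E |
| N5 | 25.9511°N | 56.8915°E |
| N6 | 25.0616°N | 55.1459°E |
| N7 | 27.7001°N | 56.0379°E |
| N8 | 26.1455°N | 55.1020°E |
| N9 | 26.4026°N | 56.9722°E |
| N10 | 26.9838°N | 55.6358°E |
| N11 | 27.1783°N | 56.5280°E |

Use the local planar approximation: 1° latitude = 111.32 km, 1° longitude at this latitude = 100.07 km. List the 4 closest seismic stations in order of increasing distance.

N4, N8, N6, N3

Distances from 25.7037°N, 55.0780°E:
N1: √((-0.5068·111.32)² + (1.3045·100.07)²) = √(3182.875181 + 17041.034922) = 142.2108 km
N2: √((1.6558·111.32)² + (-1.8436·100.07)²) = √(33975.210161 + 34036.210308) = 260.7900 km
N3: √((0.8803·111.32)² + (0.7928·100.07)²) = √(9603.019241 + 6294.120926) = 126.0839 km
N4: √((-0.1799·111.32)² + (0.2456·100.07)²) = √(401.059421 + 604.038367) = 31.7033 km
N5: √((0.2474·111.32)² + (1.8135·100.07)²) = √(758.482886 + 32933.881567) = 183.5548 km
N6: √((-0.6421·111.32)² + (0.0679·100.07)²) = √(5109.186255 + 46.168668) = 71.8008 km
N7: √((1.9964·111.32)² + (0.9599·100.07)²) = √(49390.283352 + 9226.984327) = 242.1100 km
N8: √((0.4418·111.32)² + (0.0240·100.07)²) = √(2418.788073 + 5.768067) = 49.2398 km
N9: √((0.6989·111.32)² + (1.8942·100.07)²) = √(6053.080871 + 35930.185892) = 204.8982 km
N10: √((1.2801·111.32)² + (0.5578·100.07)²) = √(20306.458621 + 3115.765896) = 153.0432 km
N11: √((1.4746·111.32)² + (1.4500·100.07)²) = √(26946.034064 + 21054.445302) = 219.0901 km
Sorted: N4 (31.7033 km) < N8 (49.2398 km) < N6 (71.8008 km) < N3 (126.0839 km) < N1 (142.2108 km) < N10 (153.0432 km) < …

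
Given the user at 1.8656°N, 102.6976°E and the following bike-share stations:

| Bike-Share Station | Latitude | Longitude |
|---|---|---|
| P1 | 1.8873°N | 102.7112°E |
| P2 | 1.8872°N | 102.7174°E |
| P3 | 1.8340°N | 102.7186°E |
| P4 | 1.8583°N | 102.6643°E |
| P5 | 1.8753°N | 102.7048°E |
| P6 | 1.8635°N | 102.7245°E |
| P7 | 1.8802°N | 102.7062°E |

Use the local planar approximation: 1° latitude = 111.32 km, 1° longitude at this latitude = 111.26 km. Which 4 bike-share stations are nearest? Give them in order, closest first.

P5, P7, P1, P6

Distances from 1.8656°N, 102.6976°E:
P1: 2.8504 km
P2: 3.2611 km
P3: 4.2230 km
P4: 3.7930 km
P5: 1.3445 km
P6: 3.0020 km
P7: 1.8860 km
Sorted: P5 (1.3445 km) < P7 (1.8860 km) < P1 (2.8504 km) < P6 (3.0020 km) < P2 (3.2611 km) < P4 (3.7930 km) < …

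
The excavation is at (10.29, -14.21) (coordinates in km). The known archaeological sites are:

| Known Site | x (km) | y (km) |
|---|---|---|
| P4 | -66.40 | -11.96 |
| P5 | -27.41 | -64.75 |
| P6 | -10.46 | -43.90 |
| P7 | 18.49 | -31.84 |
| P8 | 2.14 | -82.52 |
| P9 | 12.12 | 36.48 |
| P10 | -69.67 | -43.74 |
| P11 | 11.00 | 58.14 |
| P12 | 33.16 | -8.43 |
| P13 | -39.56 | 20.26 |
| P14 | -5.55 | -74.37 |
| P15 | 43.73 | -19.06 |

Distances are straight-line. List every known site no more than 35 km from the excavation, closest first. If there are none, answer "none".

P7, P12, P15

Distances from (10.29, -14.21):
P4: √((-76.69)² + (2.25)²) = √(5881.3561 + 5.0625) = 76.72 km
P5: √((-37.70)² + (-50.54)²) = √(1421.2900 + 2554.2916) = 63.05 km
P6: √((-20.75)² + (-29.69)²) = √(430.5625 + 881.4961) = 36.22 km
P7: √((8.20)² + (-17.63)²) = √(67.2400 + 310.8169) = 19.44 km
P8: √((-8.15)² + (-68.31)²) = √(66.4225 + 4666.2561) = 68.79 km
P9: √((1.83)² + (50.69)²) = √(3.3489 + 2569.4761) = 50.72 km
P10: √((-79.96)² + (-29.53)²) = √(6393.6016 + 872.0209) = 85.24 km
P11: √((0.71)² + (72.35)²) = √(0.5041 + 5234.5225) = 72.35 km
P12: √((22.87)² + (5.78)²) = √(523.0369 + 33.4084) = 23.59 km
P13: √((-49.85)² + (34.47)²) = √(2485.0225 + 1188.1809) = 60.61 km
P14: √((-15.84)² + (-60.16)²) = √(250.9056 + 3619.2256) = 62.21 km
P15: √((33.44)² + (-4.85)²) = √(1118.2336 + 23.5225) = 33.79 km
Threshold 35 km: P7 (19.44 km), P12 (23.59 km), P15 (33.79 km) are within range.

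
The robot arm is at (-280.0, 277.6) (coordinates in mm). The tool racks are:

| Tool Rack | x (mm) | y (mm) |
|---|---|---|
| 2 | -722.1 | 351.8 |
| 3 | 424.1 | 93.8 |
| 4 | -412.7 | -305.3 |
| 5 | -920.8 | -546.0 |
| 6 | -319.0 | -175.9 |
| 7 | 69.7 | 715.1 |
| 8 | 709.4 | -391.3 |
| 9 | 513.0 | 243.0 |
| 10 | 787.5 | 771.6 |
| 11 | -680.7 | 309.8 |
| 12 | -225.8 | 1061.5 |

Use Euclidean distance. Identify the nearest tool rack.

Distances from (-280.0, 277.6):
2: 448.3 mm
3: 727.7 mm
4: 597.8 mm
5: 1043.5 mm
6: 455.2 mm
7: 560.1 mm
8: 1194.3 mm
9: 793.8 mm
10: 1176.3 mm
11: 402.0 mm
12: 785.8 mm
Minimum: 11 at 402.0 mm.

11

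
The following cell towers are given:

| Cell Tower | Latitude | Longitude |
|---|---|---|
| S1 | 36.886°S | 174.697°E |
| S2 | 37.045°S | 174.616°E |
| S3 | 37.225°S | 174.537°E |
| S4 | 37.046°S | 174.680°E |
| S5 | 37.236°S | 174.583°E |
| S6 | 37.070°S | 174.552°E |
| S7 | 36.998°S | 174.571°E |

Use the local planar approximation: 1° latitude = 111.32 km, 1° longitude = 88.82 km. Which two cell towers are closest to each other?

Pairwise distances:
S1–S2: √((-0.159·111.32)² + (-0.081·88.82)²) = √(313.28575 + 51.75968) = 19.106 km
S1–S3: √((-0.339·111.32)² + (-0.160·88.82)²) = √(1424.11740 + 201.95821) = 40.325 km
S1–S4: √((-0.160·111.32)² + (-0.017·88.82)²) = √(317.23885 + 2.27992) = 17.875 km
S1–S5: √((-0.350·111.32)² + (-0.114·88.82)²) = √(1518.03744 + 102.52535) = 40.256 km
S1–S6: √((-0.184·111.32)² + (-0.145·88.82)²) = √(419.54837 + 165.86607) = 24.195 km
S1–S7: √((-0.112·111.32)² + (-0.126·88.82)²) = √(155.44703 + 125.24564) = 16.754 km
S2–S3: √((-0.180·111.32)² + (-0.079·88.82)²) = √(401.50541 + 49.23520) = 21.231 km
S2–S4: √((-0.001·111.32)² + (0.064·88.82)²) = √(0.01239 + 32.31331) = 5.686 km
S2–S5: √((-0.191·111.32)² + (-0.033·88.82)²) = √(452.07775 + 8.59111) = 21.463 km
S2–S6: √((-0.025·111.32)² + (-0.064·88.82)²) = √(7.74509 + 32.31331) = 6.329 km
S2–S7: √((0.047·111.32)² + (-0.045·88.82)²) = √(27.37424 + 15.97521) = 6.584 km
S3–S4: √((0.179·111.32)² + (0.143·88.82)²) = √(397.05663 + 161.32201) = 23.630 km
S3–S5: √((-0.011·111.32)² + (0.046·88.82)²) = √(1.49945 + 16.69311) = 4.265 km
S3–S6: √((0.155·111.32)² + (0.015·88.82)²) = √(297.72122 + 1.77502) = 17.306 km
S3–S7: √((0.227·111.32)² + (0.034·88.82)²) = √(638.55471 + 9.11968) = 25.449 km
S4–S5: √((-0.190·111.32)² + (-0.097·88.82)²) = √(447.35634 + 74.22753) = 22.838 km
S4–S6: √((-0.024·111.32)² + (-0.128·88.82)²) = √(7.13787 + 129.25325) = 11.679 km
S4–S7: √((0.048·111.32)² + (-0.109·88.82)²) = √(28.55150 + 93.72912) = 11.058 km
S5–S6: √((0.166·111.32)² + (-0.031·88.82)²) = √(341.47788 + 7.58132) = 18.683 km
S5–S7: √((0.238·111.32)² + (-0.012·88.82)²) = √(701.94051 + 1.13601) = 26.516 km
S6–S7: √((0.072·111.32)² + (0.019·88.82)²) = √(64.24087 + 2.84793) = 8.191 km
Closest pair: S3–S5 at 4.265 km.

S3 and S5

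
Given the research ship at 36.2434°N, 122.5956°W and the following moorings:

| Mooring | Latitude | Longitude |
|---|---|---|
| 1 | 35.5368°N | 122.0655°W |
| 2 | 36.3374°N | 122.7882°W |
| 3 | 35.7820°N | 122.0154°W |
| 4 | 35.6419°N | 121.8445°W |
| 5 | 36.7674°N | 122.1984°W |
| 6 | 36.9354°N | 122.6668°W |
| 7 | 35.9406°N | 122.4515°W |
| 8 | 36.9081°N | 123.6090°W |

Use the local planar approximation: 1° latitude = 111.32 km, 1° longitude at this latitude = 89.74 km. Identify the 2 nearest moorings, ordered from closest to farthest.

2, 7

Distances from 36.2434°N, 122.5956°W:
1: √((-0.7066·111.32)² + (0.5301·89.74)²) = √(6187.192973 + 2263.016596) = 91.9250 km
2: √((0.0940·111.32)² + (-0.1926·89.74)²) = √(109.496970 + 298.734029) = 20.2047 km
3: √((-0.4614·111.32)² + (0.5802·89.74)²) = √(2638.162700 + 2710.987901) = 73.1379 km
4: √((-0.6015·111.32)² + (0.7511·89.74)²) = √(4483.505003 + 4543.260661) = 95.0093 km
5: √((0.5240·111.32)² + (0.3972·89.74)²) = √(3402.584892 + 1270.546634) = 68.3603 km
6: √((0.6920·111.32)² + (-0.0712·89.74)²) = √(5934.150878 + 40.825557) = 77.2980 km
7: √((-0.3028·111.32)² + (0.1441·89.74)²) = √(1136.208770 + 167.224572) = 36.1031 km
8: √((0.6647·111.32)² + (-1.0134·89.74)²) = √(5475.171823 + 8270.541216) = 117.2421 km
Sorted: 2 (20.2047 km) < 7 (36.1031 km) < 5 (68.3603 km) < 3 (73.1379 km) < …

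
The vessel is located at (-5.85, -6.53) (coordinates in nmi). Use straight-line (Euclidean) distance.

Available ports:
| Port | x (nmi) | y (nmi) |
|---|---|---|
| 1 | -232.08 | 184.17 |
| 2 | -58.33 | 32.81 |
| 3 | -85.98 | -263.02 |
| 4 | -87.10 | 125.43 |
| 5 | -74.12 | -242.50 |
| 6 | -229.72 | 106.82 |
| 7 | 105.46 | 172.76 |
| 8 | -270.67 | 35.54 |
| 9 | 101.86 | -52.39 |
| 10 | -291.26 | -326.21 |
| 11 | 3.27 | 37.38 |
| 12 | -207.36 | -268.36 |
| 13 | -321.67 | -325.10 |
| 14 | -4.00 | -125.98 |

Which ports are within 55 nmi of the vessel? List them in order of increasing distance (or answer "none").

Distances from (-5.85, -6.53):
1: 295.88 nmi
2: 65.59 nmi
3: 268.72 nmi
4: 154.97 nmi
5: 245.65 nmi
6: 250.93 nmi
7: 211.03 nmi
8: 268.14 nmi
9: 117.07 nmi
10: 428.55 nmi
11: 44.85 nmi
12: 330.40 nmi
13: 448.59 nmi
14: 119.46 nmi
Threshold 55 nmi: 11 (44.85 nmi) is within range.

11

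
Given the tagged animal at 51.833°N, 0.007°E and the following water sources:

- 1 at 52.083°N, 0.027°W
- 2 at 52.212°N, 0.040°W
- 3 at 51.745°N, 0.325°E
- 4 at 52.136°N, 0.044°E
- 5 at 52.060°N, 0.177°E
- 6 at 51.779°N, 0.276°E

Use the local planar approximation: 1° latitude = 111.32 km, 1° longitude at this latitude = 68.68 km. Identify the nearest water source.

Distances from 51.833°N, 0.007°E:
1: √((0.250·111.32)² + (-0.034·68.68)²) = √(774.50890 + 5.45279) = 27.928 km
2: √((0.379·111.32)² + (-0.047·68.68)²) = √(1780.01973 + 10.41973) = 42.314 km
3: √((-0.088·111.32)² + (0.318·68.68)²) = √(95.96475 + 476.99608) = 23.937 km
4: √((0.303·111.32)² + (0.037·68.68)²) = √(1137.71020 + 6.45749) = 33.826 km
5: √((0.227·111.32)² + (0.170·68.68)²) = √(638.55471 + 136.31964) = 27.837 km
6: √((-0.054·111.32)² + (0.269·68.68)²) = √(36.13549 + 341.32267) = 19.428 km
Minimum: 6 at 19.428 km.

6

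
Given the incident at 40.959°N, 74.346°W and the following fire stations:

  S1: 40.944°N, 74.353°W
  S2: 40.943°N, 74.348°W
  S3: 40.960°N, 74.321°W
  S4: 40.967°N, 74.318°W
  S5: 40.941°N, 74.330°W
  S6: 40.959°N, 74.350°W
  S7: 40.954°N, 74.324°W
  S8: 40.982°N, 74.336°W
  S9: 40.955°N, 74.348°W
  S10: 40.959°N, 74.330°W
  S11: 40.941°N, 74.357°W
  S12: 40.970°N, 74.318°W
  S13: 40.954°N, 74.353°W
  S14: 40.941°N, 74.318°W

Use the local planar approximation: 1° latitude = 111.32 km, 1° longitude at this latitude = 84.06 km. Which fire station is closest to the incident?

S6

Distances from 40.959°N, 74.346°W:
S1: √((-0.015·111.32)² + (-0.007·84.06)²) = √(2.78823 + 0.34624) = 1.770 km
S2: √((-0.016·111.32)² + (-0.002·84.06)²) = √(3.17239 + 0.02826) = 1.789 km
S3: √((0.001·111.32)² + (0.025·84.06)²) = √(0.01239 + 4.41630) = 2.104 km
S4: √((0.008·111.32)² + (0.028·84.06)²) = √(0.79310 + 5.53981) = 2.517 km
S5: √((-0.018·111.32)² + (0.016·84.06)²) = √(4.01505 + 1.80892) = 2.413 km
S6: √((0.000·111.32)² + (-0.004·84.06)²) = √(0.00000 + 0.11306) = 0.336 km
S7: √((-0.005·111.32)² + (0.022·84.06)²) = √(0.30980 + 3.41998) = 1.931 km
S8: √((0.023·111.32)² + (0.010·84.06)²) = √(6.55544 + 0.70661) = 2.695 km
S9: √((-0.004·111.32)² + (-0.002·84.06)²) = √(0.19827 + 0.02826) = 0.476 km
S10: √((0.000·111.32)² + (0.016·84.06)²) = √(0.00000 + 1.80892) = 1.345 km
S11: √((-0.018·111.32)² + (-0.011·84.06)²) = √(4.01505 + 0.85500) = 2.207 km
S12: √((0.011·111.32)² + (0.028·84.06)²) = √(1.49945 + 5.53981) = 2.653 km
S13: √((-0.005·111.32)² + (-0.007·84.06)²) = √(0.30980 + 0.34624) = 0.810 km
S14: √((-0.018·111.32)² + (0.028·84.06)²) = √(4.01505 + 5.53981) = 3.091 km
Minimum: S6 at 0.336 km.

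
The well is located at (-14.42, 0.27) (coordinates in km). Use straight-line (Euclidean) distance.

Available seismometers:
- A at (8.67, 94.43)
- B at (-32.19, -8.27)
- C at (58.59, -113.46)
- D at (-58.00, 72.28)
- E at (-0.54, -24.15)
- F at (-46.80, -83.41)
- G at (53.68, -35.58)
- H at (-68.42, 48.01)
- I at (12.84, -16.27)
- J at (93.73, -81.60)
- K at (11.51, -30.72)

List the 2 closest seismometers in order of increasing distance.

B, E

Distances from (-14.42, 0.27):
A: √((23.09)² + (94.16)²) = √(533.1481 + 8866.1056) = 96.95 km
B: √((-17.77)² + (-8.54)²) = √(315.7729 + 72.9316) = 19.72 km
C: √((73.01)² + (-113.73)²) = √(5330.4601 + 12934.5129) = 135.15 km
D: √((-43.58)² + (72.01)²) = √(1899.2164 + 5185.4401) = 84.17 km
E: √((13.88)² + (-24.42)²) = √(192.6544 + 596.3364) = 28.09 km
F: √((-32.38)² + (-83.68)²) = √(1048.4644 + 7002.3424) = 89.73 km
G: √((68.10)² + (-35.85)²) = √(4637.6100 + 1285.2225) = 76.96 km
H: √((-54.00)² + (47.74)²) = √(2916.0000 + 2279.1076) = 72.08 km
I: √((27.26)² + (-16.54)²) = √(743.1076 + 273.5716) = 31.89 km
J: √((108.15)² + (-81.87)²) = √(11696.4225 + 6702.6969) = 135.64 km
K: √((25.93)² + (-30.99)²) = √(672.3649 + 960.3801) = 40.41 km
Sorted: B (19.72 km) < E (28.09 km) < I (31.89 km) < K (40.41 km) < …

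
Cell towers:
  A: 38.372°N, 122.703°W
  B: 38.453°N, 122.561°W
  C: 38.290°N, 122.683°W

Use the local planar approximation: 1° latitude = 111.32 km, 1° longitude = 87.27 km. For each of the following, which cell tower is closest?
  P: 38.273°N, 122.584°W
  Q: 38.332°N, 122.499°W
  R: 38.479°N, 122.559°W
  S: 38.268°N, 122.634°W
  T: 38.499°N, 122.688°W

P→C; Q→B; R→B; S→C; T→B

P at 38.273°N, 122.584°W:
  A: 15.143 km
  B: 20.138 km
  C: 8.845 km
  → nearest: C (8.845 km)
Q at 38.332°N, 122.499°W:
  A: 18.351 km
  B: 14.516 km
  C: 16.724 km
  → nearest: B (14.516 km)
R at 38.479°N, 122.559°W:
  A: 17.315 km
  B: 2.900 km
  C: 23.659 km
  → nearest: B (2.900 km)
S at 38.268°N, 122.634°W:
  A: 13.050 km
  B: 21.557 km
  C: 4.928 km
  → nearest: C (4.928 km)
T at 38.499°N, 122.688°W:
  A: 14.198 km
  B: 12.209 km
  C: 23.270 km
  → nearest: B (12.209 km)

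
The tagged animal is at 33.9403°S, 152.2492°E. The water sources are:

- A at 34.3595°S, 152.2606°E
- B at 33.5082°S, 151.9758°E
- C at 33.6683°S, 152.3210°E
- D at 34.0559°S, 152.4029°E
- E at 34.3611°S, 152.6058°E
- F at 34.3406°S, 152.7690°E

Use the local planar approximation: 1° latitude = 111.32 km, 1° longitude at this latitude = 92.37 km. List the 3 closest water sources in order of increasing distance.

D, C, A

Distances from 33.9403°S, 152.2492°E:
A: √((-0.4192·111.32)² + (0.0114·92.37)²) = √(2177.654331 + 1.108847) = 46.6772 km
B: √((0.4321·111.32)² + (-0.2734·92.37)²) = √(2313.741988 + 637.762395) = 54.3277 km
C: √((0.2720·111.32)² + (0.0718·92.37)²) = √(916.820263 + 43.985626) = 30.9969 km
D: √((-0.1156·111.32)² + (0.1537·92.37)²) = √(165.600660 + 201.562447) = 19.1615 km
E: √((-0.4208·111.32)² + (0.3566·92.37)²) = √(2194.309370 + 1084.987076) = 57.2651 km
F: √((-0.4003·111.32)² + (0.5198·92.37)²) = √(1985.718013 + 2305.337090) = 65.5061 km
Sorted: D (19.1615 km) < C (30.9969 km) < A (46.6772 km) < B (54.3277 km) < E (57.2651 km) < …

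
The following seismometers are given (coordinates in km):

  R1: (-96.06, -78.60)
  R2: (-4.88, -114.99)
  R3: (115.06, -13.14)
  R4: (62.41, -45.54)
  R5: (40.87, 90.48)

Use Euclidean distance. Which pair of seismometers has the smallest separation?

R3 and R4

Pairwise distances:
R1–R2: 98.17 km
R1–R3: 221.04 km
R1–R4: 161.88 km
R1–R5: 217.57 km
R2–R3: 157.35 km
R2–R4: 96.70 km
R2–R5: 210.50 km
R3–R4: 61.82 km
R3–R5: 127.44 km
R4–R5: 137.71 km
Closest pair: R3–R4 at 61.82 km.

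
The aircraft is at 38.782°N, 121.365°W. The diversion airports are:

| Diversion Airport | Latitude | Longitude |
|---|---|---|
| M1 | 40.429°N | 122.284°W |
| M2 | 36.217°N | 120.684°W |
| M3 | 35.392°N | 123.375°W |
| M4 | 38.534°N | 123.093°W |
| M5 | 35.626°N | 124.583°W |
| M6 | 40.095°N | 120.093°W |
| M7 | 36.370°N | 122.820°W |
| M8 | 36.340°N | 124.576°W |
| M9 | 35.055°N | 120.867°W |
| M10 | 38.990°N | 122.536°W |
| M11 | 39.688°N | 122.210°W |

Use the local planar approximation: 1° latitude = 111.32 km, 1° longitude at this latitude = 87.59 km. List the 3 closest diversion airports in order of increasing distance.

M10, M11, M4

Distances from 38.782°N, 121.365°W:
M1: √((1.647·111.32)² + (-0.919·87.59)²) = √(33615.03700 + 6479.47883) = 200.236 km
M2: √((-2.565·111.32)² + (0.681·87.59)²) = √(81530.69308 + 3557.97815) = 291.700 km
M3: √((-3.390·111.32)² + (-2.010·87.59)²) = √(142411.73968 + 30995.67992) = 416.422 km
M4: √((-0.248·111.32)² + (-1.728·87.59)²) = √(762.16633 + 22908.49343) = 153.853 km
M5: √((-3.156·111.32)² + (-3.218·87.59)²) = √(123429.90206 + 79447.66401) = 450.419 km
M6: √((1.313·111.32)² + (1.272·87.59)²) = √(21363.66934 + 12413.18635) = 183.785 km
M7: √((-2.412·111.32)² + (-1.455·87.59)²) = √(72094.31209 + 16241.83295) = 297.214 km
M8: √((-2.442·111.32)² + (-3.211·87.59)²) = √(73898.85587 + 79102.40063) = 391.154 km
M9: √((-3.727·111.32)² + (0.498·87.59)²) = √(172133.41338 + 1902.68870) = 417.176 km
M10: √((0.208·111.32)² + (-1.171·87.59)²) = √(536.13365 + 10520.17206) = 105.149 km
M11: √((0.906·111.32)² + (-0.845·87.59)²) = √(10171.91660 + 5478.00558) = 125.100 km
Sorted: M10 (105.149 km) < M11 (125.100 km) < M4 (153.853 km) < M6 (183.785 km) < M1 (200.236 km) < …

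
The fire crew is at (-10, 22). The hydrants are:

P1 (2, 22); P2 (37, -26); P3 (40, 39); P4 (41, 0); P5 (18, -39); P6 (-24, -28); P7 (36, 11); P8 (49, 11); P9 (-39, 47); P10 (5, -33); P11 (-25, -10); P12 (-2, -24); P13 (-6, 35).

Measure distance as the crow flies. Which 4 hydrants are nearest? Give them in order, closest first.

P1, P13, P11, P9

Distances from (-10, 22):
P1: 12.0
P2: 67.2
P3: 52.8
P4: 55.5
P5: 67.1
P6: 51.9
P7: 47.3
P8: 60.0
P9: 38.3
P10: 57.0
P11: 35.3
P12: 46.7
P13: 13.6
Sorted: P1 (12.0) < P13 (13.6) < P11 (35.3) < P9 (38.3) < P12 (46.7) < P7 (47.3) < …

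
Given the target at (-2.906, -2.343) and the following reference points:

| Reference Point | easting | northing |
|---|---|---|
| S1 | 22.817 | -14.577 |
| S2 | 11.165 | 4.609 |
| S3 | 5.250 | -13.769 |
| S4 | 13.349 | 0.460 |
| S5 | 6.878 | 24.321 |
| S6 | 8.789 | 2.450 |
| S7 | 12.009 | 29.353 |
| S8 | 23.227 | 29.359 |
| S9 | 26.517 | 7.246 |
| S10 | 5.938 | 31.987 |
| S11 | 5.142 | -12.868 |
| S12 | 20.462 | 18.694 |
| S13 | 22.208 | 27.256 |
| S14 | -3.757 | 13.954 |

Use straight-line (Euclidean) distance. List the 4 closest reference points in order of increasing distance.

S6, S11, S3, S2

Distances from (-2.906, -2.343):
S1: √((25.723)² + (-12.234)²) = √(661.67273 + 149.67076) = 28.484
S2: √((14.071)² + (6.952)²) = √(197.99304 + 48.33030) = 15.695
S3: √((8.156)² + (-11.426)²) = √(66.52034 + 130.55348) = 14.038
S4: √((16.255)² + (2.803)²) = √(264.22502 + 7.85681) = 16.495
S5: √((9.784)² + (26.664)²) = √(95.72666 + 710.96890) = 28.402
S6: √((11.695)² + (4.793)²) = √(136.77303 + 22.97285) = 12.639
S7: √((14.915)² + (31.696)²) = √(222.45723 + 1004.63642) = 35.030
S8: √((26.133)² + (31.702)²) = √(682.93369 + 1005.01680) = 41.085
S9: √((29.423)² + (9.589)²) = √(865.71293 + 91.94892) = 30.946
S10: √((8.844)² + (34.330)²) = √(78.21634 + 1178.54890) = 35.451
S11: √((8.048)² + (-10.525)²) = √(64.77030 + 110.77563) = 13.249
S12: √((23.368)² + (21.037)²) = √(546.06342 + 442.55537) = 31.442
S13: √((25.114)² + (29.599)²) = √(630.71300 + 876.10080) = 38.818
S14: √((-0.851)² + (16.297)²) = √(0.72420 + 265.59221) = 16.319
Sorted: S6 (12.639) < S11 (13.249) < S3 (14.038) < S2 (15.695) < S14 (16.319) < S4 (16.495) < …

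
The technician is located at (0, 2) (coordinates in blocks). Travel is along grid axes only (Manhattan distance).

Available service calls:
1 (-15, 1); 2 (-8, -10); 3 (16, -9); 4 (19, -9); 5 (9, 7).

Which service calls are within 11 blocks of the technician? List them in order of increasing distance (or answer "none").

none

Distances from (0, 2):
1: |-15| + |-1| = 15 + 1 = 16 blocks
2: |-8| + |-12| = 8 + 12 = 20 blocks
3: |16| + |-11| = 16 + 11 = 27 blocks
4: |19| + |-11| = 19 + 11 = 30 blocks
5: |9| + |5| = 9 + 5 = 14 blocks
Threshold 11 blocks: none within range.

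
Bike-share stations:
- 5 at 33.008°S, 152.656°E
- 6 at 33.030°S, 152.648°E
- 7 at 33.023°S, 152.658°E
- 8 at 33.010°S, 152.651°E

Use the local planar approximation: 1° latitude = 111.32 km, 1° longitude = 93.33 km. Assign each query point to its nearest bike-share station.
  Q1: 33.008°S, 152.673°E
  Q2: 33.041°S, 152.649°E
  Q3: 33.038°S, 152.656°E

Q1→5; Q2→6; Q3→6

Q1 at 33.008°S, 152.673°E:
  5: 1.587 km
  6: 3.383 km
  7: 2.179 km
  8: 2.065 km
  → nearest: 5 (1.587 km)
Q2 at 33.041°S, 152.649°E:
  5: 3.731 km
  6: 1.228 km
  7: 2.173 km
  8: 3.456 km
  → nearest: 6 (1.228 km)
Q3 at 33.038°S, 152.656°E:
  5: 3.340 km
  6: 1.162 km
  7: 1.680 km
  8: 3.152 km
  → nearest: 6 (1.162 km)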